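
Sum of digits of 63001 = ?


6 + 3 + 0 + 0 + 1 = 10


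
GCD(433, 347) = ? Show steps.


433 = 1 * 347 + 86
347 = 4 * 86 + 3
86 = 28 * 3 + 2
3 = 1 * 2 + 1
2 = 2 * 1 + 0
GCD = 1


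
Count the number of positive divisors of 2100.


2100 = 2^2 × 3^1 × 5^2 × 7^1
d(2100) = (2+1) × (1+1) × (2+1) × (1+1) = 36

36 divisors


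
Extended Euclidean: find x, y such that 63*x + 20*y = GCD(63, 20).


Tabular extended Euclidean (each row: r = 63*s + 20*t):
r=63, s=1, t=0
r=20, s=0, t=1
q=3: r=3, s=1, t=-3   [63*(1) + 20*(-3) = 3]
q=6: r=2, s=-6, t=19   [63*(-6) + 20*(19) = 2]
q=1: r=1, s=7, t=-22   [63*(7) + 20*(-22) = 1]
q=2: r=0, s=-20, t=63   [63*(-20) + 20*(63) = 0]
GCD = 1; from the row with r=1: x=7, y=-22
Check: 63*(7) + 20*(-22) = 441 - 440 = 1

GCD = 1, x = 7, y = -22


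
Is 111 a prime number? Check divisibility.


111 / 3 = 37 (exact division)
111 is NOT prime.

No, 111 is not prime


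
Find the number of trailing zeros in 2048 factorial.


floor(2048/5) = 409
floor(2048/25) = 81
floor(2048/125) = 16
floor(2048/625) = 3
Total = 509

509 trailing zeros


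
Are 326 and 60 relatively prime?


Euclidean algorithm:
326 = 5 * 60 + 26
60 = 2 * 26 + 8
26 = 3 * 8 + 2
8 = 4 * 2 + 0
GCD(326, 60) = 2

No, not coprime (GCD = 2)


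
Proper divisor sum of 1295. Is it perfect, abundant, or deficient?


Proper divisors: 1, 5, 7, 35, 37, 185, 259
Sum = 1 + 5 + 7 + 35 + 37 + 185 + 259 = 529
529 < 1295 → deficient

s(1295) = 529 (deficient)


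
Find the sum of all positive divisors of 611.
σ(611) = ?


Divisors of 611: 1, 13, 47, 611
Sum = 1 + 13 + 47 + 611 = 672

σ(611) = 672


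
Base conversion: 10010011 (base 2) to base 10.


10010011 (base 2) = 147 (decimal)
147 (decimal) = 147 (base 10)


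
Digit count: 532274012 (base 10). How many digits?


532274012 has 9 digits in base 10
floor(log10(532274012)) + 1 = floor(8.7261) + 1 = 9

9 digits (base 10)


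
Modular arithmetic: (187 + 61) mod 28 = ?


187 + 61 = 248
248 mod 28 = 24


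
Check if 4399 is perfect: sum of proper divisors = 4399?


Proper divisors of 4399: 1, 53, 83
Sum = 1 + 53 + 83 = 137

No, 4399 is not perfect (137 ≠ 4399)


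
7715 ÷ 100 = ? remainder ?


7715 = 100 * 77 + 15
Check: 7700 + 15 = 7715

q = 77, r = 15


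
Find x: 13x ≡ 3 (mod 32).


GCD(13, 32) = 1, unique solution
a^(-1) mod 32 = 5
x = 5 * 3 mod 32 = 15

x ≡ 15 (mod 32)


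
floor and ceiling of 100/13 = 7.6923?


100/13 = 7.6923
floor = 7
ceil = 8

floor = 7, ceil = 8


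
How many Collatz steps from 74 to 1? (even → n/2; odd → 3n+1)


74 → 37 → 112 → 56 → 28 → 14 → 7 → 22 → 11 → 34 → 17 → 52 → 26 → 13 → 40 → 20 → 10 → 5 → 16 → 8 → 4 → 2 → 1
Total steps = 22

22 steps


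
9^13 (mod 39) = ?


9^1 mod 39 = 9
9^2 mod 39 = 3
9^3 mod 39 = 27
9^4 mod 39 = 9
9^5 mod 39 = 3
9^6 mod 39 = 27
9^7 mod 39 = 9
9^8 mod 39 = 3
9^9 mod 39 = 27
9^10 mod 39 = 9
9^11 mod 39 = 3
9^12 mod 39 = 27
9^13 mod 39 = 9


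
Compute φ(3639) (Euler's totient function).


3639 = 3 × 1213
Prime factors: 3, 1213
φ(3639) = 3639 × (1-1/3) × (1-1/1213)
= 3639 × 2/3 × 1212/1213 = 2424

φ(3639) = 2424


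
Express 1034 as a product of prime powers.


1034 / 2 = 517
517 / 11 = 47
47 / 47 = 1
1034 = 2 × 11 × 47


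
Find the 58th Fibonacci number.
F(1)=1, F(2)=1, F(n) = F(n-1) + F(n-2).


Sequence: 1, 1, 2, 3, 5, 8, 13, 21, 34, 55, 89, 144, 233, 377, 610, 987, 1597, 2584, 4181, 6765, 10946, 17711, 28657, 46368, 75025, 121393, 196418, 317811, 514229, 832040, 1346269, 2178309, 3524578, 5702887, 9227465, 14930352, 24157817, 39088169, 63245986, 102334155, 165580141, 267914296, 433494437, 701408733, 1134903170, 1836311903, 2971215073, 4807526976, 7778742049, 12586269025, 20365011074, 32951280099, 53316291173, 86267571272, 139583862445, 225851433717, 365435296162, 591286729879
F(58) = 591286729879


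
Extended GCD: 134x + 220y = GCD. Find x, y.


Tabular extended Euclidean (each row: r = 134*s + 220*t):
r=134, s=1, t=0
r=220, s=0, t=1
q=0: r=134, s=1, t=0   [134*(1) + 220*(0) = 134]
q=1: r=86, s=-1, t=1   [134*(-1) + 220*(1) = 86]
q=1: r=48, s=2, t=-1   [134*(2) + 220*(-1) = 48]
q=1: r=38, s=-3, t=2   [134*(-3) + 220*(2) = 38]
q=1: r=10, s=5, t=-3   [134*(5) + 220*(-3) = 10]
q=3: r=8, s=-18, t=11   [134*(-18) + 220*(11) = 8]
q=1: r=2, s=23, t=-14   [134*(23) + 220*(-14) = 2]
q=4: r=0, s=-110, t=67   [134*(-110) + 220*(67) = 0]
GCD = 2; from the row with r=2: x=23, y=-14
Check: 134*(23) + 220*(-14) = 3082 - 3080 = 2

GCD = 2, x = 23, y = -14


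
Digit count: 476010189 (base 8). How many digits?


476010189 in base 8 = 3427653315
Number of digits = 10

10 digits (base 8)


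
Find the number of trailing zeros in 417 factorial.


floor(417/5) = 83
floor(417/25) = 16
floor(417/125) = 3
Total = 102

102 trailing zeros


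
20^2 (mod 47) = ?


20^1 mod 47 = 20
20^2 mod 47 = 24


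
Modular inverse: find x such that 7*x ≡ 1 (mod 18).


Use the extended Euclidean algorithm on (18, 7); each row r = 18*s + 7*t:
r=18, s=1, t=0
r=7, s=0, t=1
q=2: r=4, s=1, t=-2   [18*(1) + 7*(-2) = 4]
q=1: r=3, s=-1, t=3   [18*(-1) + 7*(3) = 3]
q=1: r=1, s=2, t=-5   [18*(2) + 7*(-5) = 1]
q=3: r=0, s=-7, t=18   [18*(-7) + 7*(18) = 0]
GCD = 1 with t = -5, so 7*(-5) ≡ 1 (mod 18)
Inverse = -5 mod 18 = 13
Check: 7 * 13 = 91 ≡ 1 (mod 18)

7^(-1) ≡ 13 (mod 18)


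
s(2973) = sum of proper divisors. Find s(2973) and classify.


Proper divisors: 1, 3, 991
Sum = 1 + 3 + 991 = 995
995 < 2973 → deficient

s(2973) = 995 (deficient)


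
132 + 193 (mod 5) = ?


132 + 193 = 325
325 mod 5 = 0


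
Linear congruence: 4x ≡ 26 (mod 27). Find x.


GCD(4, 27) = 1, unique solution
a^(-1) mod 27 = 7
x = 7 * 26 mod 27 = 20

x ≡ 20 (mod 27)


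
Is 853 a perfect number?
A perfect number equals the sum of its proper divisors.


Proper divisors of 853: 1
Sum = 1 = 1

No, 853 is not perfect (1 ≠ 853)


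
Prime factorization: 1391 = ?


1391 / 13 = 107
107 / 107 = 1
1391 = 13 × 107


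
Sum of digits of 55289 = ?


5 + 5 + 2 + 8 + 9 = 29


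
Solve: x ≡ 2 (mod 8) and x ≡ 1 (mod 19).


M = 8*19 = 152
M1 = M/8 = 19, M2 = M/19 = 8
M1^(-1) mod 8 = 3, M2^(-1) mod 19 = 12
x = 2*19*3 + 1*8*12 = 210
210 mod 152 = 58
Check: 58 mod 8 = 2 ✓, 58 mod 19 = 1 ✓

x ≡ 58 (mod 152)


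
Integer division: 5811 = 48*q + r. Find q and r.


5811 = 48 * 121 + 3
Check: 5808 + 3 = 5811

q = 121, r = 3


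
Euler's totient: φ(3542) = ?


3542 = 2 × 7 × 11 × 23
Prime factors: 2, 7, 11, 23
φ(3542) = 3542 × (1-1/2) × (1-1/7) × (1-1/11) × (1-1/23)
= 3542 × 1/2 × 6/7 × 10/11 × 22/23 = 1320

φ(3542) = 1320


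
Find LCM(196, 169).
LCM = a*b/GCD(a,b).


GCD(196, 169) = 1
LCM = 196*169/1 = 33124/1 = 33124

LCM = 33124


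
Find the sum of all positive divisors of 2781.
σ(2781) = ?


Divisors of 2781: 1, 3, 9, 27, 103, 309, 927, 2781
Sum = 1 + 3 + 9 + 27 + 103 + 309 + 927 + 2781 = 4160

σ(2781) = 4160


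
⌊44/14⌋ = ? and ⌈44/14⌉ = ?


44/14 = 3.1429
floor = 3
ceil = 4

floor = 3, ceil = 4


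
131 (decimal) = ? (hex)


131 (base 10) = 131 (decimal)
131 (decimal) = 83 (base 16)


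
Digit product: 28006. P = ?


2 × 8 × 0 × 0 × 6 = 0


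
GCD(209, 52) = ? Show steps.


209 = 4 * 52 + 1
52 = 52 * 1 + 0
GCD = 1


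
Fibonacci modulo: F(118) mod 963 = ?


F(k) mod 963 for k=1..118:
1, 1, 2, 3, 5, 8, 13, 21, 34, 55, 89, 144, 233, 377, 610, 24, 634, 658, 329, 24, 353, 377, 730, 144, 874, 55, 929, 21, 950, 8, 958, 3, 961, 1, 962, 0, 962, 962, 961, 960, 958, 955, 950, 942, 929, 908, 874, 819, 730, 586, 353, 939, 329, 305, 634, 939, 610, 586, 233, 819, 89, 908, 34, 942, 13, 955, 5, 960, 2, 962, 1, 0, 1, 1, 2, 3, 5, 8, 13, 21, 34, 55, 89, 144, 233, 377, 610, 24, 634, 658, 329, 24, 353, 377, 730, 144, 874, 55, 929, 21, 950, 8, 958, 3, 961, 1, 962, 0, 962, 962, 961, 960, 958, 955, 950, 942, 929, 908
F(118) mod 963 = 908


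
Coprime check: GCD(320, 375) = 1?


Euclidean algorithm:
375 = 1 * 320 + 55
320 = 5 * 55 + 45
55 = 1 * 45 + 10
45 = 4 * 10 + 5
10 = 2 * 5 + 0
GCD(320, 375) = 5

No, not coprime (GCD = 5)


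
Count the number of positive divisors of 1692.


1692 = 2^2 × 3^2 × 47^1
d(1692) = (2+1) × (2+1) × (1+1) = 18

18 divisors


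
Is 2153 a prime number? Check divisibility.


Check divisors up to sqrt(2153) = 46.4004
No divisors found.
2153 is prime.

Yes, 2153 is prime


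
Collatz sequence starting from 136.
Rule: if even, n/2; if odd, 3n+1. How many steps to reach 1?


136 → 68 → 34 → 17 → 52 → 26 → 13 → 40 → 20 → 10 → 5 → 16 → 8 → 4 → 2 → 1
Total steps = 15

15 steps


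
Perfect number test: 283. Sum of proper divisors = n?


Proper divisors of 283: 1
Sum = 1 = 1

No, 283 is not perfect (1 ≠ 283)


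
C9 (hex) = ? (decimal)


C9 (base 16) = 201 (decimal)
201 (decimal) = 201 (base 10)


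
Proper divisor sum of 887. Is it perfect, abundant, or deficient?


Proper divisors: 1
Sum = 1 = 1
1 < 887 → deficient

s(887) = 1 (deficient)


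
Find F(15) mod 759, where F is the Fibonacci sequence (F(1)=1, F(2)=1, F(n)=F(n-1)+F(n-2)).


F(k) mod 759 for k=1..15:
1, 1, 2, 3, 5, 8, 13, 21, 34, 55, 89, 144, 233, 377, 610
F(15) mod 759 = 610


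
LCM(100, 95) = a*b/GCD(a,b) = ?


GCD(100, 95) = 5
LCM = 100*95/5 = 9500/5 = 1900

LCM = 1900


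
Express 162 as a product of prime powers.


162 / 2 = 81
81 / 3 = 27
27 / 3 = 9
9 / 3 = 3
3 / 3 = 1
162 = 2 × 3^4


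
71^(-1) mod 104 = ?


Use the extended Euclidean algorithm on (104, 71); each row r = 104*s + 71*t:
r=104, s=1, t=0
r=71, s=0, t=1
q=1: r=33, s=1, t=-1   [104*(1) + 71*(-1) = 33]
q=2: r=5, s=-2, t=3   [104*(-2) + 71*(3) = 5]
q=6: r=3, s=13, t=-19   [104*(13) + 71*(-19) = 3]
q=1: r=2, s=-15, t=22   [104*(-15) + 71*(22) = 2]
q=1: r=1, s=28, t=-41   [104*(28) + 71*(-41) = 1]
q=2: r=0, s=-71, t=104   [104*(-71) + 71*(104) = 0]
GCD = 1 with t = -41, so 71*(-41) ≡ 1 (mod 104)
Inverse = -41 mod 104 = 63
Check: 71 * 63 = 4473 ≡ 1 (mod 104)

71^(-1) ≡ 63 (mod 104)


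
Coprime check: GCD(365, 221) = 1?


Euclidean algorithm:
365 = 1 * 221 + 144
221 = 1 * 144 + 77
144 = 1 * 77 + 67
77 = 1 * 67 + 10
67 = 6 * 10 + 7
10 = 1 * 7 + 3
7 = 2 * 3 + 1
3 = 3 * 1 + 0
GCD(365, 221) = 1

Yes, coprime (GCD = 1)


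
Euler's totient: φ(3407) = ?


3407 = 3407
Prime factors: 3407
φ(3407) = 3407 × (1-1/3407)
= 3407 × 3406/3407 = 3406

φ(3407) = 3406


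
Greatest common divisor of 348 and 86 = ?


348 = 4 * 86 + 4
86 = 21 * 4 + 2
4 = 2 * 2 + 0
GCD = 2


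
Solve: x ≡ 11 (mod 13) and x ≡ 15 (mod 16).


M = 13*16 = 208
M1 = M/13 = 16, M2 = M/16 = 13
M1^(-1) mod 13 = 9, M2^(-1) mod 16 = 5
x = 11*16*9 + 15*13*5 = 2559
2559 mod 208 = 63
Check: 63 mod 13 = 11 ✓, 63 mod 16 = 15 ✓

x ≡ 63 (mod 208)


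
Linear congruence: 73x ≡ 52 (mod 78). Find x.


GCD(73, 78) = 1, unique solution
a^(-1) mod 78 = 31
x = 31 * 52 mod 78 = 52

x ≡ 52 (mod 78)


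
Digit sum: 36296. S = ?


3 + 6 + 2 + 9 + 6 = 26


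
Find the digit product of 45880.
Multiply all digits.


4 × 5 × 8 × 8 × 0 = 0


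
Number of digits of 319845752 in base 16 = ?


319845752 in base 16 = 13107578
Number of digits = 8

8 digits (base 16)


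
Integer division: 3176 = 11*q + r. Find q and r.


3176 = 11 * 288 + 8
Check: 3168 + 8 = 3176

q = 288, r = 8


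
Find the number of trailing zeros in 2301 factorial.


floor(2301/5) = 460
floor(2301/25) = 92
floor(2301/125) = 18
floor(2301/625) = 3
Total = 573

573 trailing zeros


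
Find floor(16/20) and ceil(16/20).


16/20 = 0.8000
floor = 0
ceil = 1

floor = 0, ceil = 1


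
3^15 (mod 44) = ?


3^1 mod 44 = 3
3^2 mod 44 = 9
3^3 mod 44 = 27
3^4 mod 44 = 37
3^5 mod 44 = 23
3^6 mod 44 = 25
3^7 mod 44 = 31
3^8 mod 44 = 5
3^9 mod 44 = 15
3^10 mod 44 = 1
3^11 mod 44 = 3
3^12 mod 44 = 9
3^13 mod 44 = 27
3^14 mod 44 = 37
3^15 mod 44 = 23


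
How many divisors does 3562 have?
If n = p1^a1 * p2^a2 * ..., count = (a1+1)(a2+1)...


3562 = 2^1 × 13^1 × 137^1
d(3562) = (1+1) × (1+1) × (1+1) = 8

8 divisors


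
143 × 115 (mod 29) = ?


143 × 115 = 16445
16445 mod 29 = 2


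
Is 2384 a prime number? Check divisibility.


2384 / 2 = 1192 (exact division)
2384 is NOT prime.

No, 2384 is not prime


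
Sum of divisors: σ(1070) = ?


Divisors of 1070: 1, 2, 5, 10, 107, 214, 535, 1070
Sum = 1 + 2 + 5 + 10 + 107 + 214 + 535 + 1070 = 1944

σ(1070) = 1944


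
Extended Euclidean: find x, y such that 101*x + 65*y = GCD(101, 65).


Tabular extended Euclidean (each row: r = 101*s + 65*t):
r=101, s=1, t=0
r=65, s=0, t=1
q=1: r=36, s=1, t=-1   [101*(1) + 65*(-1) = 36]
q=1: r=29, s=-1, t=2   [101*(-1) + 65*(2) = 29]
q=1: r=7, s=2, t=-3   [101*(2) + 65*(-3) = 7]
q=4: r=1, s=-9, t=14   [101*(-9) + 65*(14) = 1]
q=7: r=0, s=65, t=-101   [101*(65) + 65*(-101) = 0]
GCD = 1; from the row with r=1: x=-9, y=14
Check: 101*(-9) + 65*(14) = -909 + 910 = 1

GCD = 1, x = -9, y = 14


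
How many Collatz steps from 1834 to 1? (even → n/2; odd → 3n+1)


1834 → 917 → 2752 → 1376 → 688 → 344 → 172 → 86 → 43 → 130 → 65 → 196 → 98 → 49 → 148 → 74 → 37 → 112 → 56 → 28 → 14 → 7 → 22 → 11 → 34 → 17 → 52 → 26 → 13 → 40 → 20 → 10 → 5 → 16 → 8 → 4 → 2 → 1
Total steps = 37

37 steps


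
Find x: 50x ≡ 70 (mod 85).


GCD(50, 85) = 5 divides 70
Divide: 10x ≡ 14 (mod 17)
x ≡ 15 (mod 17)


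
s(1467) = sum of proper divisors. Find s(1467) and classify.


Proper divisors: 1, 3, 9, 163, 489
Sum = 1 + 3 + 9 + 163 + 489 = 665
665 < 1467 → deficient

s(1467) = 665 (deficient)


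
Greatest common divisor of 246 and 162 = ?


246 = 1 * 162 + 84
162 = 1 * 84 + 78
84 = 1 * 78 + 6
78 = 13 * 6 + 0
GCD = 6


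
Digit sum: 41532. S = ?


4 + 1 + 5 + 3 + 2 = 15


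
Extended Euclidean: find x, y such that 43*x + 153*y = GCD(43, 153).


Tabular extended Euclidean (each row: r = 43*s + 153*t):
r=43, s=1, t=0
r=153, s=0, t=1
q=0: r=43, s=1, t=0   [43*(1) + 153*(0) = 43]
q=3: r=24, s=-3, t=1   [43*(-3) + 153*(1) = 24]
q=1: r=19, s=4, t=-1   [43*(4) + 153*(-1) = 19]
q=1: r=5, s=-7, t=2   [43*(-7) + 153*(2) = 5]
q=3: r=4, s=25, t=-7   [43*(25) + 153*(-7) = 4]
q=1: r=1, s=-32, t=9   [43*(-32) + 153*(9) = 1]
q=4: r=0, s=153, t=-43   [43*(153) + 153*(-43) = 0]
GCD = 1; from the row with r=1: x=-32, y=9
Check: 43*(-32) + 153*(9) = -1376 + 1377 = 1

GCD = 1, x = -32, y = 9


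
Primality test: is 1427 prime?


Check divisors up to sqrt(1427) = 37.7757
No divisors found.
1427 is prime.

Yes, 1427 is prime


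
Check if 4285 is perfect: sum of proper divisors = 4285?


Proper divisors of 4285: 1, 5, 857
Sum = 1 + 5 + 857 = 863

No, 4285 is not perfect (863 ≠ 4285)


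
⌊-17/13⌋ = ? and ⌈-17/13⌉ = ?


-17/13 = -1.3077
floor = -2
ceil = -1

floor = -2, ceil = -1


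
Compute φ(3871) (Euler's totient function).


3871 = 7^2 × 79
Prime factors: 7, 79
φ(3871) = 3871 × (1-1/7) × (1-1/79)
= 3871 × 6/7 × 78/79 = 3276

φ(3871) = 3276


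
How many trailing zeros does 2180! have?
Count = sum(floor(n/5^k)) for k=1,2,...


floor(2180/5) = 436
floor(2180/25) = 87
floor(2180/125) = 17
floor(2180/625) = 3
Total = 543

543 trailing zeros


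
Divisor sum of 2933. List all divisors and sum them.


Divisors of 2933: 1, 7, 419, 2933
Sum = 1 + 7 + 419 + 2933 = 3360

σ(2933) = 3360


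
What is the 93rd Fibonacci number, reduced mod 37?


F(k) mod 37 for k=1..93:
1, 1, 2, 3, 5, 8, 13, 21, 34, 18, 15, 33, 11, 7, 18, 25, 6, 31, 0, 31, 31, 25, 19, 7, 26, 33, 22, 18, 3, 21, 24, 8, 32, 3, 35, 1, 36, 0, 36, 36, 35, 34, 32, 29, 24, 16, 3, 19, 22, 4, 26, 30, 19, 12, 31, 6, 0, 6, 6, 12, 18, 30, 11, 4, 15, 19, 34, 16, 13, 29, 5, 34, 2, 36, 1, 0, 1, 1, 2, 3, 5, 8, 13, 21, 34, 18, 15, 33, 11, 7, 18, 25, 6
F(93) mod 37 = 6


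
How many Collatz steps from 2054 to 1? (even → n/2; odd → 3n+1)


2054 → 1027 → 3082 → 1541 → 4624 → 2312 → 1156 → 578 → 289 → 868 → 434 → 217 → 652 → 326 → 163 → 490 → 245 → 736 → 368 → 184 → 92 → 46 → 23 → 70 → 35 → 106 → 53 → 160 → 80 → 40 → 20 → 10 → 5 → 16 → 8 → 4 → 2 → 1
Total steps = 37

37 steps


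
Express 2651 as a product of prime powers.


2651 / 11 = 241
241 / 241 = 1
2651 = 11 × 241


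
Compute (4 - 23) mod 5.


4 - 23 = -19
-19 mod 5 = 1


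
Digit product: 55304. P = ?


5 × 5 × 3 × 0 × 4 = 0


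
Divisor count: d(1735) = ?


1735 = 5^1 × 347^1
d(1735) = (1+1) × (1+1) = 4

4 divisors


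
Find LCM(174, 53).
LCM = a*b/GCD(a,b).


GCD(174, 53) = 1
LCM = 174*53/1 = 9222/1 = 9222

LCM = 9222


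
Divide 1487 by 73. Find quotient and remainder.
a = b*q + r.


1487 = 73 * 20 + 27
Check: 1460 + 27 = 1487

q = 20, r = 27


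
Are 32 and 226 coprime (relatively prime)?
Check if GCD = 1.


Euclidean algorithm:
226 = 7 * 32 + 2
32 = 16 * 2 + 0
GCD(32, 226) = 2

No, not coprime (GCD = 2)


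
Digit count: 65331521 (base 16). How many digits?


65331521 in base 16 = 3E4E141
Number of digits = 7

7 digits (base 16)


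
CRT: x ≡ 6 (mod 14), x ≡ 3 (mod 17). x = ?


M = 14*17 = 238
M1 = M/14 = 17, M2 = M/17 = 14
M1^(-1) mod 14 = 5, M2^(-1) mod 17 = 11
x = 6*17*5 + 3*14*11 = 972
972 mod 238 = 20
Check: 20 mod 14 = 6 ✓, 20 mod 17 = 3 ✓

x ≡ 20 (mod 238)


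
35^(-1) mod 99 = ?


Use the extended Euclidean algorithm on (99, 35); each row r = 99*s + 35*t:
r=99, s=1, t=0
r=35, s=0, t=1
q=2: r=29, s=1, t=-2   [99*(1) + 35*(-2) = 29]
q=1: r=6, s=-1, t=3   [99*(-1) + 35*(3) = 6]
q=4: r=5, s=5, t=-14   [99*(5) + 35*(-14) = 5]
q=1: r=1, s=-6, t=17   [99*(-6) + 35*(17) = 1]
q=5: r=0, s=35, t=-99   [99*(35) + 35*(-99) = 0]
GCD = 1 with t = 17, so 35*(17) ≡ 1 (mod 99)
Inverse = 17 mod 99 = 17
Check: 35 * 17 = 595 ≡ 1 (mod 99)

35^(-1) ≡ 17 (mod 99)


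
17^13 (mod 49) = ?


17^1 mod 49 = 17
17^2 mod 49 = 44
17^3 mod 49 = 13
17^4 mod 49 = 25
17^5 mod 49 = 33
17^6 mod 49 = 22
17^7 mod 49 = 31
17^8 mod 49 = 37
17^9 mod 49 = 41
17^10 mod 49 = 11
17^11 mod 49 = 40
17^12 mod 49 = 43
17^13 mod 49 = 45


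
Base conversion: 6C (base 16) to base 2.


6C (base 16) = 108 (decimal)
108 (decimal) = 1101100 (base 2)


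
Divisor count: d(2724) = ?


2724 = 2^2 × 3^1 × 227^1
d(2724) = (2+1) × (1+1) × (1+1) = 12

12 divisors


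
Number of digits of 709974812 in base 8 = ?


709974812 in base 8 = 5224255434
Number of digits = 10

10 digits (base 8)


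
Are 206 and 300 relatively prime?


Euclidean algorithm:
300 = 1 * 206 + 94
206 = 2 * 94 + 18
94 = 5 * 18 + 4
18 = 4 * 4 + 2
4 = 2 * 2 + 0
GCD(206, 300) = 2

No, not coprime (GCD = 2)


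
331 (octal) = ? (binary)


331 (base 8) = 217 (decimal)
217 (decimal) = 11011001 (base 2)


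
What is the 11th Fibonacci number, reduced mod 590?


F(k) mod 590 for k=1..11:
1, 1, 2, 3, 5, 8, 13, 21, 34, 55, 89
F(11) mod 590 = 89


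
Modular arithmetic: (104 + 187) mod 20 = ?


104 + 187 = 291
291 mod 20 = 11


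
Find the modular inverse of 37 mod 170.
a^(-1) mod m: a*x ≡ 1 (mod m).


Use the extended Euclidean algorithm on (170, 37); each row r = 170*s + 37*t:
r=170, s=1, t=0
r=37, s=0, t=1
q=4: r=22, s=1, t=-4   [170*(1) + 37*(-4) = 22]
q=1: r=15, s=-1, t=5   [170*(-1) + 37*(5) = 15]
q=1: r=7, s=2, t=-9   [170*(2) + 37*(-9) = 7]
q=2: r=1, s=-5, t=23   [170*(-5) + 37*(23) = 1]
q=7: r=0, s=37, t=-170   [170*(37) + 37*(-170) = 0]
GCD = 1 with t = 23, so 37*(23) ≡ 1 (mod 170)
Inverse = 23 mod 170 = 23
Check: 37 * 23 = 851 ≡ 1 (mod 170)

37^(-1) ≡ 23 (mod 170)


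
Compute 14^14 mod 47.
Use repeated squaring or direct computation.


14^1 mod 47 = 14
14^2 mod 47 = 8
14^3 mod 47 = 18
14^4 mod 47 = 17
14^5 mod 47 = 3
14^6 mod 47 = 42
14^7 mod 47 = 24
14^8 mod 47 = 7
14^9 mod 47 = 4
14^10 mod 47 = 9
14^11 mod 47 = 32
14^12 mod 47 = 25
14^13 mod 47 = 21
14^14 mod 47 = 12


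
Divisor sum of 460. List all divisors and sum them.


Divisors of 460: 1, 2, 4, 5, 10, 20, 23, 46, 92, 115, 230, 460
Sum = 1 + 2 + 4 + 5 + 10 + 20 + 23 + 46 + 92 + 115 + 230 + 460 = 1008

σ(460) = 1008


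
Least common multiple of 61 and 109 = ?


GCD(61, 109) = 1
LCM = 61*109/1 = 6649/1 = 6649

LCM = 6649


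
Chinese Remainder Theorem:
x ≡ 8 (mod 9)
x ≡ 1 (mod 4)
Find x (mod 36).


M = 9*4 = 36
M1 = M/9 = 4, M2 = M/4 = 9
M1^(-1) mod 9 = 7, M2^(-1) mod 4 = 1
x = 8*4*7 + 1*9*1 = 233
233 mod 36 = 17
Check: 17 mod 9 = 8 ✓, 17 mod 4 = 1 ✓

x ≡ 17 (mod 36)


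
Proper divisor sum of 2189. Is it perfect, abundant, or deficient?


Proper divisors: 1, 11, 199
Sum = 1 + 11 + 199 = 211
211 < 2189 → deficient

s(2189) = 211 (deficient)


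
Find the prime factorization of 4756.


4756 / 2 = 2378
2378 / 2 = 1189
1189 / 29 = 41
41 / 41 = 1
4756 = 2^2 × 29 × 41


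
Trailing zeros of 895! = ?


floor(895/5) = 179
floor(895/25) = 35
floor(895/125) = 7
floor(895/625) = 1
Total = 222

222 trailing zeros


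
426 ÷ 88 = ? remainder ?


426 = 88 * 4 + 74
Check: 352 + 74 = 426

q = 4, r = 74


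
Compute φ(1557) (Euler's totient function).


1557 = 3^2 × 173
Prime factors: 3, 173
φ(1557) = 1557 × (1-1/3) × (1-1/173)
= 1557 × 2/3 × 172/173 = 1032

φ(1557) = 1032


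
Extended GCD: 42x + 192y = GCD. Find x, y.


Tabular extended Euclidean (each row: r = 42*s + 192*t):
r=42, s=1, t=0
r=192, s=0, t=1
q=0: r=42, s=1, t=0   [42*(1) + 192*(0) = 42]
q=4: r=24, s=-4, t=1   [42*(-4) + 192*(1) = 24]
q=1: r=18, s=5, t=-1   [42*(5) + 192*(-1) = 18]
q=1: r=6, s=-9, t=2   [42*(-9) + 192*(2) = 6]
q=3: r=0, s=32, t=-7   [42*(32) + 192*(-7) = 0]
GCD = 6; from the row with r=6: x=-9, y=2
Check: 42*(-9) + 192*(2) = -378 + 384 = 6

GCD = 6, x = -9, y = 2


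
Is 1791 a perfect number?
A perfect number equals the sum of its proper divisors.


Proper divisors of 1791: 1, 3, 9, 199, 597
Sum = 1 + 3 + 9 + 199 + 597 = 809

No, 1791 is not perfect (809 ≠ 1791)


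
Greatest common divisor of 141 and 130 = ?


141 = 1 * 130 + 11
130 = 11 * 11 + 9
11 = 1 * 9 + 2
9 = 4 * 2 + 1
2 = 2 * 1 + 0
GCD = 1


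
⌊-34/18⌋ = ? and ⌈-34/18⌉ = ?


-34/18 = -1.8889
floor = -2
ceil = -1

floor = -2, ceil = -1


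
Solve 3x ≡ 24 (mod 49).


GCD(3, 49) = 1, unique solution
a^(-1) mod 49 = 33
x = 33 * 24 mod 49 = 8

x ≡ 8 (mod 49)


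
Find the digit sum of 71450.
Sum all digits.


7 + 1 + 4 + 5 + 0 = 17


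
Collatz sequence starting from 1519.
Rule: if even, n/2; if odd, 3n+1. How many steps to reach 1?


1519 → 4558 → 2279 → 6838 → 3419 → 10258 → 5129 → 15388 → 7694 → 3847 → 11542 → 5771 → 17314 → 8657 → 25972 → 12986 → 6493 → 19480 → 9740 → 4870 → 2435 → 7306 → 3653 → 10960 → 5480 → 2740 → 1370 → 685 → 2056 → 1028 → 514 → 257 → 772 → 386 → 193 → 580 → 290 → 145 → 436 → 218 → 109 → 328 → 164 → 82 → 41 → 124 → 62 → 31 → 94 → 47 → 142 → 71 → 214 → 107 → 322 → 161 → 484 → 242 → 121 → 364 → 182 → 91 → 274 → 137 → 412 → 206 → 103 → 310 → 155 → 466 → 233 → 700 → 350 → 175 → 526 → 263 → 790 → 395 → 1186 → 593 → 1780 → 890 → 445 → 1336 → 668 → 334 → 167 → 502 → 251 → 754 → 377 → 1132 → 566 → 283 → 850 → 425 → 1276 → 638 → 319 → 958 → 479 → 1438 → 719 → 2158 → 1079 → 3238 → 1619 → 4858 → 2429 → 7288 → 3644 → 1822 → 911 → 2734 → 1367 → 4102 → 2051 → 6154 → 3077 → 9232 → 4616 → 2308 → 1154 → 577 → 1732 → 866 → 433 → 1300 → 650 → 325 → 976 → 488 → 244 → 122 → 61 → 184 → 92 → 46 → 23 → 70 → 35 → 106 → 53 → 160 → 80 → 40 → 20 → 10 → 5 → 16 → 8 → 4 → 2 → 1
Total steps = 153

153 steps


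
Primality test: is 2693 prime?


Check divisors up to sqrt(2693) = 51.8941
No divisors found.
2693 is prime.

Yes, 2693 is prime


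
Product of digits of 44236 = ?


4 × 4 × 2 × 3 × 6 = 576


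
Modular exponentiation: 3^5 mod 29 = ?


3^1 mod 29 = 3
3^2 mod 29 = 9
3^3 mod 29 = 27
3^4 mod 29 = 23
3^5 mod 29 = 11


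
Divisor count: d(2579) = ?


2579 = 2579^1
d(2579) = (1+1) = 2

2 divisors


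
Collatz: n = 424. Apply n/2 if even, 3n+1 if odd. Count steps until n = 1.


424 → 212 → 106 → 53 → 160 → 80 → 40 → 20 → 10 → 5 → 16 → 8 → 4 → 2 → 1
Total steps = 14

14 steps


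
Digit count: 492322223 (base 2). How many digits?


492322223 in base 2 = 11101010110000011110110101111
Number of digits = 29

29 digits (base 2)


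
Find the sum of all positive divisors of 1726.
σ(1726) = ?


Divisors of 1726: 1, 2, 863, 1726
Sum = 1 + 2 + 863 + 1726 = 2592

σ(1726) = 2592


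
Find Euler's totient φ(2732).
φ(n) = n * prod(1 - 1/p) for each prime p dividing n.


2732 = 2^2 × 683
Prime factors: 2, 683
φ(2732) = 2732 × (1-1/2) × (1-1/683)
= 2732 × 1/2 × 682/683 = 1364

φ(2732) = 1364


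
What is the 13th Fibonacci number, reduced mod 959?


F(k) mod 959 for k=1..13:
1, 1, 2, 3, 5, 8, 13, 21, 34, 55, 89, 144, 233
F(13) mod 959 = 233


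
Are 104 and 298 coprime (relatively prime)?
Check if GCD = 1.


Euclidean algorithm:
298 = 2 * 104 + 90
104 = 1 * 90 + 14
90 = 6 * 14 + 6
14 = 2 * 6 + 2
6 = 3 * 2 + 0
GCD(104, 298) = 2

No, not coprime (GCD = 2)


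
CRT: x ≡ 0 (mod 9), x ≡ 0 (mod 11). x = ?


M = 9*11 = 99
M1 = M/9 = 11, M2 = M/11 = 9
M1^(-1) mod 9 = 5, M2^(-1) mod 11 = 5
x = 0*11*5 + 0*9*5 = 0
0 mod 99 = 0
Check: 0 mod 9 = 0 ✓, 0 mod 11 = 0 ✓

x ≡ 0 (mod 99)


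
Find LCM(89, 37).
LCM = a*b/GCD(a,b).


GCD(89, 37) = 1
LCM = 89*37/1 = 3293/1 = 3293

LCM = 3293


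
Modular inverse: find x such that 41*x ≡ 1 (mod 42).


Use the extended Euclidean algorithm on (42, 41); each row r = 42*s + 41*t:
r=42, s=1, t=0
r=41, s=0, t=1
q=1: r=1, s=1, t=-1   [42*(1) + 41*(-1) = 1]
q=41: r=0, s=-41, t=42   [42*(-41) + 41*(42) = 0]
GCD = 1 with t = -1, so 41*(-1) ≡ 1 (mod 42)
Inverse = -1 mod 42 = 41
Check: 41 * 41 = 1681 ≡ 1 (mod 42)

41^(-1) ≡ 41 (mod 42)


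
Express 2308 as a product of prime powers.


2308 / 2 = 1154
1154 / 2 = 577
577 / 577 = 1
2308 = 2^2 × 577


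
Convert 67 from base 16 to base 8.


67 (base 16) = 103 (decimal)
103 (decimal) = 147 (base 8)


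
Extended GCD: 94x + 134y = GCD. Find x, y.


Tabular extended Euclidean (each row: r = 94*s + 134*t):
r=94, s=1, t=0
r=134, s=0, t=1
q=0: r=94, s=1, t=0   [94*(1) + 134*(0) = 94]
q=1: r=40, s=-1, t=1   [94*(-1) + 134*(1) = 40]
q=2: r=14, s=3, t=-2   [94*(3) + 134*(-2) = 14]
q=2: r=12, s=-7, t=5   [94*(-7) + 134*(5) = 12]
q=1: r=2, s=10, t=-7   [94*(10) + 134*(-7) = 2]
q=6: r=0, s=-67, t=47   [94*(-67) + 134*(47) = 0]
GCD = 2; from the row with r=2: x=10, y=-7
Check: 94*(10) + 134*(-7) = 940 - 938 = 2

GCD = 2, x = 10, y = -7


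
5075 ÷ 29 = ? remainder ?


5075 = 29 * 175 + 0
Check: 5075 + 0 = 5075

q = 175, r = 0


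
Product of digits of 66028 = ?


6 × 6 × 0 × 2 × 8 = 0


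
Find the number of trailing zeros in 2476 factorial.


floor(2476/5) = 495
floor(2476/25) = 99
floor(2476/125) = 19
floor(2476/625) = 3
Total = 616

616 trailing zeros


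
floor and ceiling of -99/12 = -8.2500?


-99/12 = -8.2500
floor = -9
ceil = -8

floor = -9, ceil = -8


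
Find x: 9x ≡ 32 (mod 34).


GCD(9, 34) = 1, unique solution
a^(-1) mod 34 = 19
x = 19 * 32 mod 34 = 30

x ≡ 30 (mod 34)


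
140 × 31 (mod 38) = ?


140 × 31 = 4340
4340 mod 38 = 8


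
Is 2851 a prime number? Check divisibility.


Check divisors up to sqrt(2851) = 53.3948
No divisors found.
2851 is prime.

Yes, 2851 is prime


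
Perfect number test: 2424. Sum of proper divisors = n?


Proper divisors of 2424: 1, 2, 3, 4, 6, 8, 12, 24, 101, 202, 303, 404, 606, 808, 1212
Sum = 1 + 2 + 3 + 4 + 6 + 8 + 12 + 24 + 101 + 202 + 303 + 404 + 606 + 808 + 1212 = 3696

No, 2424 is not perfect (3696 ≠ 2424)


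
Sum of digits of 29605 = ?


2 + 9 + 6 + 0 + 5 = 22


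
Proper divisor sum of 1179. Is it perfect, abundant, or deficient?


Proper divisors: 1, 3, 9, 131, 393
Sum = 1 + 3 + 9 + 131 + 393 = 537
537 < 1179 → deficient

s(1179) = 537 (deficient)


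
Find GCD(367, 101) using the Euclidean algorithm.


367 = 3 * 101 + 64
101 = 1 * 64 + 37
64 = 1 * 37 + 27
37 = 1 * 27 + 10
27 = 2 * 10 + 7
10 = 1 * 7 + 3
7 = 2 * 3 + 1
3 = 3 * 1 + 0
GCD = 1


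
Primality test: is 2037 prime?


2037 / 3 = 679 (exact division)
2037 is NOT prime.

No, 2037 is not prime


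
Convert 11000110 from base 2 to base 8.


11000110 (base 2) = 198 (decimal)
198 (decimal) = 306 (base 8)


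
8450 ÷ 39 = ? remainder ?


8450 = 39 * 216 + 26
Check: 8424 + 26 = 8450

q = 216, r = 26


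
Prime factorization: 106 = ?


106 / 2 = 53
53 / 53 = 1
106 = 2 × 53


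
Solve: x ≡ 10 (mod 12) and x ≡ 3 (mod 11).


M = 12*11 = 132
M1 = M/12 = 11, M2 = M/11 = 12
M1^(-1) mod 12 = 11, M2^(-1) mod 11 = 1
x = 10*11*11 + 3*12*1 = 1246
1246 mod 132 = 58
Check: 58 mod 12 = 10 ✓, 58 mod 11 = 3 ✓

x ≡ 58 (mod 132)


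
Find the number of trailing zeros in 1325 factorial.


floor(1325/5) = 265
floor(1325/25) = 53
floor(1325/125) = 10
floor(1325/625) = 2
Total = 330

330 trailing zeros


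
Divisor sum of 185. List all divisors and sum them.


Divisors of 185: 1, 5, 37, 185
Sum = 1 + 5 + 37 + 185 = 228

σ(185) = 228


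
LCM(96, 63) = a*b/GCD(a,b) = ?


GCD(96, 63) = 3
LCM = 96*63/3 = 6048/3 = 2016

LCM = 2016


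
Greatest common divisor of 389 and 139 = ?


389 = 2 * 139 + 111
139 = 1 * 111 + 28
111 = 3 * 28 + 27
28 = 1 * 27 + 1
27 = 27 * 1 + 0
GCD = 1


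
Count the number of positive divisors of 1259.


1259 = 1259^1
d(1259) = (1+1) = 2

2 divisors


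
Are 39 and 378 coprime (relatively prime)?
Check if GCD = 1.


Euclidean algorithm:
378 = 9 * 39 + 27
39 = 1 * 27 + 12
27 = 2 * 12 + 3
12 = 4 * 3 + 0
GCD(39, 378) = 3

No, not coprime (GCD = 3)


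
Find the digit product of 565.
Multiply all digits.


5 × 6 × 5 = 150


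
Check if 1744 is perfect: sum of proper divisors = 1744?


Proper divisors of 1744: 1, 2, 4, 8, 16, 109, 218, 436, 872
Sum = 1 + 2 + 4 + 8 + 16 + 109 + 218 + 436 + 872 = 1666

No, 1744 is not perfect (1666 ≠ 1744)


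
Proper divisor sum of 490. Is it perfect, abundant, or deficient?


Proper divisors: 1, 2, 5, 7, 10, 14, 35, 49, 70, 98, 245
Sum = 1 + 2 + 5 + 7 + 10 + 14 + 35 + 49 + 70 + 98 + 245 = 536
536 > 490 → abundant

s(490) = 536 (abundant)


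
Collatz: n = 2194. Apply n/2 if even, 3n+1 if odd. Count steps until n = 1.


2194 → 1097 → 3292 → 1646 → 823 → 2470 → 1235 → 3706 → 1853 → 5560 → 2780 → 1390 → 695 → 2086 → 1043 → 3130 → 1565 → 4696 → 2348 → 1174 → 587 → 1762 → 881 → 2644 → 1322 → 661 → 1984 → 992 → 496 → 248 → 124 → 62 → 31 → 94 → 47 → 142 → 71 → 214 → 107 → 322 → 161 → 484 → 242 → 121 → 364 → 182 → 91 → 274 → 137 → 412 → 206 → 103 → 310 → 155 → 466 → 233 → 700 → 350 → 175 → 526 → 263 → 790 → 395 → 1186 → 593 → 1780 → 890 → 445 → 1336 → 668 → 334 → 167 → 502 → 251 → 754 → 377 → 1132 → 566 → 283 → 850 → 425 → 1276 → 638 → 319 → 958 → 479 → 1438 → 719 → 2158 → 1079 → 3238 → 1619 → 4858 → 2429 → 7288 → 3644 → 1822 → 911 → 2734 → 1367 → 4102 → 2051 → 6154 → 3077 → 9232 → 4616 → 2308 → 1154 → 577 → 1732 → 866 → 433 → 1300 → 650 → 325 → 976 → 488 → 244 → 122 → 61 → 184 → 92 → 46 → 23 → 70 → 35 → 106 → 53 → 160 → 80 → 40 → 20 → 10 → 5 → 16 → 8 → 4 → 2 → 1
Total steps = 138

138 steps


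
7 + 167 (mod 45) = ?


7 + 167 = 174
174 mod 45 = 39


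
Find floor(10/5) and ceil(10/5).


10/5 = 2.0000
floor = 2
ceil = 2

floor = 2, ceil = 2


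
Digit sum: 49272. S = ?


4 + 9 + 2 + 7 + 2 = 24


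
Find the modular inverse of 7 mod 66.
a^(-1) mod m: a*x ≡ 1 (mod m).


Use the extended Euclidean algorithm on (66, 7); each row r = 66*s + 7*t:
r=66, s=1, t=0
r=7, s=0, t=1
q=9: r=3, s=1, t=-9   [66*(1) + 7*(-9) = 3]
q=2: r=1, s=-2, t=19   [66*(-2) + 7*(19) = 1]
q=3: r=0, s=7, t=-66   [66*(7) + 7*(-66) = 0]
GCD = 1 with t = 19, so 7*(19) ≡ 1 (mod 66)
Inverse = 19 mod 66 = 19
Check: 7 * 19 = 133 ≡ 1 (mod 66)

7^(-1) ≡ 19 (mod 66)


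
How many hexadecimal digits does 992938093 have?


992938093 in base 16 = 3B2F086D
Number of digits = 8

8 digits (base 16)


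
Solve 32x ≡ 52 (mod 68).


GCD(32, 68) = 4 divides 52
Divide: 8x ≡ 13 (mod 17)
x ≡ 8 (mod 17)


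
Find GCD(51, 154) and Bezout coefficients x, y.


Tabular extended Euclidean (each row: r = 51*s + 154*t):
r=51, s=1, t=0
r=154, s=0, t=1
q=0: r=51, s=1, t=0   [51*(1) + 154*(0) = 51]
q=3: r=1, s=-3, t=1   [51*(-3) + 154*(1) = 1]
q=51: r=0, s=154, t=-51   [51*(154) + 154*(-51) = 0]
GCD = 1; from the row with r=1: x=-3, y=1
Check: 51*(-3) + 154*(1) = -153 + 154 = 1

GCD = 1, x = -3, y = 1


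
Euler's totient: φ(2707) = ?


2707 = 2707
Prime factors: 2707
φ(2707) = 2707 × (1-1/2707)
= 2707 × 2706/2707 = 2706

φ(2707) = 2706


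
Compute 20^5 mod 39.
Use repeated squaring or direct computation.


20^1 mod 39 = 20
20^2 mod 39 = 10
20^3 mod 39 = 5
20^4 mod 39 = 22
20^5 mod 39 = 11


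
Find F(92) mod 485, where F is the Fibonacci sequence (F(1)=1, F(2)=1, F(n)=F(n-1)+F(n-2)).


F(k) mod 485 for k=1..92:
1, 1, 2, 3, 5, 8, 13, 21, 34, 55, 89, 144, 233, 377, 125, 17, 142, 159, 301, 460, 276, 251, 42, 293, 335, 143, 478, 136, 129, 265, 394, 174, 83, 257, 340, 112, 452, 79, 46, 125, 171, 296, 467, 278, 260, 53, 313, 366, 194, 75, 269, 344, 128, 472, 115, 102, 217, 319, 51, 370, 421, 306, 242, 63, 305, 368, 188, 71, 259, 330, 104, 434, 53, 2, 55, 57, 112, 169, 281, 450, 246, 211, 457, 183, 155, 338, 8, 346, 354, 215, 84, 299
F(92) mod 485 = 299


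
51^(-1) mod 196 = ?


Use the extended Euclidean algorithm on (196, 51); each row r = 196*s + 51*t:
r=196, s=1, t=0
r=51, s=0, t=1
q=3: r=43, s=1, t=-3   [196*(1) + 51*(-3) = 43]
q=1: r=8, s=-1, t=4   [196*(-1) + 51*(4) = 8]
q=5: r=3, s=6, t=-23   [196*(6) + 51*(-23) = 3]
q=2: r=2, s=-13, t=50   [196*(-13) + 51*(50) = 2]
q=1: r=1, s=19, t=-73   [196*(19) + 51*(-73) = 1]
q=2: r=0, s=-51, t=196   [196*(-51) + 51*(196) = 0]
GCD = 1 with t = -73, so 51*(-73) ≡ 1 (mod 196)
Inverse = -73 mod 196 = 123
Check: 51 * 123 = 6273 ≡ 1 (mod 196)

51^(-1) ≡ 123 (mod 196)


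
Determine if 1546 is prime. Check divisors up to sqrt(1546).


1546 / 2 = 773 (exact division)
1546 is NOT prime.

No, 1546 is not prime


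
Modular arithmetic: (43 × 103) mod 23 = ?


43 × 103 = 4429
4429 mod 23 = 13


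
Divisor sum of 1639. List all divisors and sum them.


Divisors of 1639: 1, 11, 149, 1639
Sum = 1 + 11 + 149 + 1639 = 1800

σ(1639) = 1800


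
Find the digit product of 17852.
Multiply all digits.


1 × 7 × 8 × 5 × 2 = 560


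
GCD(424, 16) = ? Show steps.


424 = 26 * 16 + 8
16 = 2 * 8 + 0
GCD = 8


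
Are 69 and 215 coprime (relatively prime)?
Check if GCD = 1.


Euclidean algorithm:
215 = 3 * 69 + 8
69 = 8 * 8 + 5
8 = 1 * 5 + 3
5 = 1 * 3 + 2
3 = 1 * 2 + 1
2 = 2 * 1 + 0
GCD(69, 215) = 1

Yes, coprime (GCD = 1)


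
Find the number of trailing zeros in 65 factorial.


floor(65/5) = 13
floor(65/25) = 2
Total = 15

15 trailing zeros


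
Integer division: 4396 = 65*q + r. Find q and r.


4396 = 65 * 67 + 41
Check: 4355 + 41 = 4396

q = 67, r = 41


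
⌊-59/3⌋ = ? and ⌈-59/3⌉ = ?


-59/3 = -19.6667
floor = -20
ceil = -19

floor = -20, ceil = -19


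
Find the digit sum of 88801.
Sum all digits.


8 + 8 + 8 + 0 + 1 = 25


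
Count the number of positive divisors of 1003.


1003 = 17^1 × 59^1
d(1003) = (1+1) × (1+1) = 4

4 divisors


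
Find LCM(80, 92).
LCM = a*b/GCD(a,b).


GCD(80, 92) = 4
LCM = 80*92/4 = 7360/4 = 1840

LCM = 1840


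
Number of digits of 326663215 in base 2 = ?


326663215 in base 2 = 10011011110000111110000101111
Number of digits = 29

29 digits (base 2)


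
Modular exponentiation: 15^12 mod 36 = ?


15^1 mod 36 = 15
15^2 mod 36 = 9
15^3 mod 36 = 27
15^4 mod 36 = 9
15^5 mod 36 = 27
15^6 mod 36 = 9
15^7 mod 36 = 27
15^8 mod 36 = 9
15^9 mod 36 = 27
15^10 mod 36 = 9
15^11 mod 36 = 27
15^12 mod 36 = 9


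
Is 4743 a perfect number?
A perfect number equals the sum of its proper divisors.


Proper divisors of 4743: 1, 3, 9, 17, 31, 51, 93, 153, 279, 527, 1581
Sum = 1 + 3 + 9 + 17 + 31 + 51 + 93 + 153 + 279 + 527 + 1581 = 2745

No, 4743 is not perfect (2745 ≠ 4743)


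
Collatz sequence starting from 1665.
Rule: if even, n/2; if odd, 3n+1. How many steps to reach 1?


1665 → 4996 → 2498 → 1249 → 3748 → 1874 → 937 → 2812 → 1406 → 703 → 2110 → 1055 → 3166 → 1583 → 4750 → 2375 → 7126 → 3563 → 10690 → 5345 → 16036 → 8018 → 4009 → 12028 → 6014 → 3007 → 9022 → 4511 → 13534 → 6767 → 20302 → 10151 → 30454 → 15227 → 45682 → 22841 → 68524 → 34262 → 17131 → 51394 → 25697 → 77092 → 38546 → 19273 → 57820 → 28910 → 14455 → 43366 → 21683 → 65050 → 32525 → 97576 → 48788 → 24394 → 12197 → 36592 → 18296 → 9148 → 4574 → 2287 → 6862 → 3431 → 10294 → 5147 → 15442 → 7721 → 23164 → 11582 → 5791 → 17374 → 8687 → 26062 → 13031 → 39094 → 19547 → 58642 → 29321 → 87964 → 43982 → 21991 → 65974 → 32987 → 98962 → 49481 → 148444 → 74222 → 37111 → 111334 → 55667 → 167002 → 83501 → 250504 → 125252 → 62626 → 31313 → 93940 → 46970 → 23485 → 70456 → 35228 → 17614 → 8807 → 26422 → 13211 → 39634 → 19817 → 59452 → 29726 → 14863 → 44590 → 22295 → 66886 → 33443 → 100330 → 50165 → 150496 → 75248 → 37624 → 18812 → 9406 → 4703 → 14110 → 7055 → 21166 → 10583 → 31750 → 15875 → 47626 → 23813 → 71440 → 35720 → 17860 → 8930 → 4465 → 13396 → 6698 → 3349 → 10048 → 5024 → 2512 → 1256 → 628 → 314 → 157 → 472 → 236 → 118 → 59 → 178 → 89 → 268 → 134 → 67 → 202 → 101 → 304 → 152 → 76 → 38 → 19 → 58 → 29 → 88 → 44 → 22 → 11 → 34 → 17 → 52 → 26 → 13 → 40 → 20 → 10 → 5 → 16 → 8 → 4 → 2 → 1
Total steps = 179

179 steps


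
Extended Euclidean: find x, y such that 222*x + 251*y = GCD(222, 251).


Tabular extended Euclidean (each row: r = 222*s + 251*t):
r=222, s=1, t=0
r=251, s=0, t=1
q=0: r=222, s=1, t=0   [222*(1) + 251*(0) = 222]
q=1: r=29, s=-1, t=1   [222*(-1) + 251*(1) = 29]
q=7: r=19, s=8, t=-7   [222*(8) + 251*(-7) = 19]
q=1: r=10, s=-9, t=8   [222*(-9) + 251*(8) = 10]
q=1: r=9, s=17, t=-15   [222*(17) + 251*(-15) = 9]
q=1: r=1, s=-26, t=23   [222*(-26) + 251*(23) = 1]
q=9: r=0, s=251, t=-222   [222*(251) + 251*(-222) = 0]
GCD = 1; from the row with r=1: x=-26, y=23
Check: 222*(-26) + 251*(23) = -5772 + 5773 = 1

GCD = 1, x = -26, y = 23


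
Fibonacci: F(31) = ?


Sequence: 1, 1, 2, 3, 5, 8, 13, 21, 34, 55, 89, 144, 233, 377, 610, 987, 1597, 2584, 4181, 6765, 10946, 17711, 28657, 46368, 75025, 121393, 196418, 317811, 514229, 832040, 1346269
F(31) = 1346269


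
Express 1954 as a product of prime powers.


1954 / 2 = 977
977 / 977 = 1
1954 = 2 × 977
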